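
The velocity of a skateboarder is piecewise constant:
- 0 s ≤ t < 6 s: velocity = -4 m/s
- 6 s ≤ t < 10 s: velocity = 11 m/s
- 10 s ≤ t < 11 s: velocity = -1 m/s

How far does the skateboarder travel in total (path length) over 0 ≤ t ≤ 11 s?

69 m

Total distance travelled is ∫|v| dt — sum the magnitudes of each area piece.
0–6 s: |-4| × 6 = 24 m
6–10 s: |11| × 4 = 44 m
10–11 s: |-1| × 1 = 1 m
Total distance = 69 m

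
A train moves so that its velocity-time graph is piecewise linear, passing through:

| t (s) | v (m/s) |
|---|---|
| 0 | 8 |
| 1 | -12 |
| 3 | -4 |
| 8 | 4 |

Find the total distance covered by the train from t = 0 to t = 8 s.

Total distance travelled is ∫|v| dt — sum the magnitudes of each area piece.
0–1 s: v = 0 at t = 0.4 s; triangle areas 1.6 + 3.6 = 5.2 m
1–3 s: |½(-12 + -4)(2)| = 16 m
3–8 s: v = 0 at t = 5.5 s; triangle areas 5 + 5 = 10 m
Total distance = 31.2 m

31.2 m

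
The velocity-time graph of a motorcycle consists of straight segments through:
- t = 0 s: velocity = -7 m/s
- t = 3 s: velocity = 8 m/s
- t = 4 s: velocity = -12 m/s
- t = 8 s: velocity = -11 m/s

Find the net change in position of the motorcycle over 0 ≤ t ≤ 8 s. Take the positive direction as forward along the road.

Net displacement equals the area under the velocity-time graph (areas below the axis count negative).
0–3 s: ½(-7 + 8)(3) = 1.5 m
3–4 s: ½(8 + -12)(1) = -2 m
4–8 s: ½(-12 + -11)(4) = -46 m
Net displacement = -46.5 m

-46.5 m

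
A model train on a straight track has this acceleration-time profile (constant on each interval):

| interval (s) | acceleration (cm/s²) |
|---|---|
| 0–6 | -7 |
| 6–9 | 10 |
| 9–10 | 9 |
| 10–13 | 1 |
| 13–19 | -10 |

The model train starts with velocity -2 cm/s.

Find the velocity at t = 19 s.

Δv equals the area under the a-t graph; then v = v₀ + Δv.
0–6 s: -7 × 6 = -42 cm/s
6–9 s: 10 × 3 = 30 cm/s
9–10 s: 9 × 1 = 9 cm/s
10–13 s: 1 × 3 = 3 cm/s
13–19 s: -10 × 6 = -60 cm/s
Δv = -60 cm/s, so v(19) = -2 + (-60) = -62 cm/s.

-62 cm/s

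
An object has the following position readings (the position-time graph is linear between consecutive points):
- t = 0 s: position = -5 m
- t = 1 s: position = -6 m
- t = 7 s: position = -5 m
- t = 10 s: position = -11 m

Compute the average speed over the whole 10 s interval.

0.8 m/s

Average speed = (total path length)/(elapsed time); on a piecewise-linear x-t graph the path length is Σ|Δx|.
0–1 s: |Δx| = |-6 − -5| = 1 m
1–7 s: |Δx| = |-5 − -6| = 1 m
7–10 s: |Δx| = |-11 − -5| = 6 m
Total path = 8 m; average speed = 8/10 = 0.8 m/s.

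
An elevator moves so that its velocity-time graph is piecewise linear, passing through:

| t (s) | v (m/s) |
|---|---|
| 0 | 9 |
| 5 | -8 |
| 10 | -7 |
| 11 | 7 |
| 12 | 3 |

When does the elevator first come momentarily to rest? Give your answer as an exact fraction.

t = 45/17 s

v changes sign on 0–5 s (from 9 to -8); the graph is linear there, so v = 0 at t = 0 + (-9)·(5 − 0)/(-8 − 9) = 45/17 s.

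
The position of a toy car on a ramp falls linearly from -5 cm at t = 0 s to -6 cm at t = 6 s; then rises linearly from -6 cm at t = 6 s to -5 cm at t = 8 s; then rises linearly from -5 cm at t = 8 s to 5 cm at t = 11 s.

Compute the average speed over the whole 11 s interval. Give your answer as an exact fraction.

Average speed = (total path length)/(elapsed time); on a piecewise-linear x-t graph the path length is Σ|Δx|.
0–6 s: |Δx| = |-6 − -5| = 1 cm
6–8 s: |Δx| = |-5 − -6| = 1 cm
8–11 s: |Δx| = |5 − -5| = 10 cm
Total path = 12 cm; average speed = 12/11 = 12/11 cm/s.

12/11 cm/s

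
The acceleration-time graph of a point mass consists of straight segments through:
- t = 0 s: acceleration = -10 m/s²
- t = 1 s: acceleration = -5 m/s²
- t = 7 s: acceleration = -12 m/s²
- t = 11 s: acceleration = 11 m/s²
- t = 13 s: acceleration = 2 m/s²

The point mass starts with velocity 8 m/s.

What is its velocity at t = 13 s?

-39.5 m/s

Δv equals the area under the a-t graph; then v = v₀ + Δv.
0–1 s: ½(-10 + -5)(1) = -7.5 m/s
1–7 s: ½(-5 + -12)(6) = -51 m/s
7–11 s: ½(-12 + 11)(4) = -2 m/s
11–13 s: ½(11 + 2)(2) = 13 m/s
Δv = -47.5 m/s, so v(13) = 8 + (-47.5) = -39.5 m/s.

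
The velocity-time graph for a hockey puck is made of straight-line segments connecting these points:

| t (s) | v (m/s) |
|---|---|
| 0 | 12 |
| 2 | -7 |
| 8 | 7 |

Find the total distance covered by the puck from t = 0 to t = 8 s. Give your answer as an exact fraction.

Total distance travelled is ∫|v| dt — sum the magnitudes of each area piece.
0–2 s: v = 0 at t = 24/19 s; triangle areas 144/19 + 49/19 = 193/19 m
2–8 s: v = 0 at t = 5 s; triangle areas 10.5 + 10.5 = 21 m
Total distance = 592/19 m

592/19 m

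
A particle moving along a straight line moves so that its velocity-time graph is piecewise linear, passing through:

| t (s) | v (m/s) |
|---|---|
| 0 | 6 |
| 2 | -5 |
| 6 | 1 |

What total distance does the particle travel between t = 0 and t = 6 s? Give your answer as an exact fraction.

Total distance travelled is ∫|v| dt — sum the magnitudes of each area piece.
0–2 s: v = 0 at t = 12/11 s; triangle areas 36/11 + 25/11 = 61/11 m
2–6 s: v = 0 at t = 16/3 s; triangle areas 25/3 + 1/3 = 26/3 m
Total distance = 469/33 m

469/33 m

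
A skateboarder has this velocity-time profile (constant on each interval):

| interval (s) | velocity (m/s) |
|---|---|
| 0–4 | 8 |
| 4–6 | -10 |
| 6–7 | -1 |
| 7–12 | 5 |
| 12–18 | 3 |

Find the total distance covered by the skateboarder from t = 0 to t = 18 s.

Distance (not displacement) is the total path length: add the absolute areas under v-t.
0–4 s: |8| × 4 = 32 m
4–6 s: |-10| × 2 = 20 m
6–7 s: |-1| × 1 = 1 m
7–12 s: |5| × 5 = 25 m
12–18 s: |3| × 6 = 18 m
Total distance = 96 m

96 m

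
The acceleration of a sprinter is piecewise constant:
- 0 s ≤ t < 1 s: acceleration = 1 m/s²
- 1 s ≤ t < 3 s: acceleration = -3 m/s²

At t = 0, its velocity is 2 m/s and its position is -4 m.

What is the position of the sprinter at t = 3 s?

-1.5 m

On each constant-a segment, Δv = aΔt and Δx = v₀Δt + ½aΔt²; chain segment to segment.
0–1 s: v starts 2 m/s; Δx = 2·1 + ½·1·1² = 2.5 m; v ends 3 m/s.
1–3 s: v starts 3 m/s; Δx = 3·2 + ½·-3·2² = 0 m; v ends -3 m/s.
x(3) = -4 + Σ Δx = -1.5 m.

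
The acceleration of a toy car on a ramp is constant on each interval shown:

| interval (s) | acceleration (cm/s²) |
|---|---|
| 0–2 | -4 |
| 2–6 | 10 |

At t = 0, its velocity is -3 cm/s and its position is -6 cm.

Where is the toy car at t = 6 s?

16 cm

On each constant-a segment, Δv = aΔt and Δx = v₀Δt + ½aΔt²; chain segment to segment.
0–2 s: v starts -3 cm/s; Δx = -3·2 + ½·-4·2² = -14 cm; v ends -11 cm/s.
2–6 s: v starts -11 cm/s; Δx = -11·4 + ½·10·4² = 36 cm; v ends 29 cm/s.
x(6) = -6 + Σ Δx = 16 cm.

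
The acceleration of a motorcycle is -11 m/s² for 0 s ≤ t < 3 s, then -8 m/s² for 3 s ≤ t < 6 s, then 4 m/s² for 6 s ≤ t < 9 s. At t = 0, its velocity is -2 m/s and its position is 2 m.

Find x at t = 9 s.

On each constant-a segment, Δv = aΔt and Δx = v₀Δt + ½aΔt²; chain segment to segment.
0–3 s: v starts -2 m/s; Δx = -2·3 + ½·-11·3² = -55.5 m; v ends -35 m/s.
3–6 s: v starts -35 m/s; Δx = -35·3 + ½·-8·3² = -141 m; v ends -59 m/s.
6–9 s: v starts -59 m/s; Δx = -59·3 + ½·4·3² = -159 m; v ends -47 m/s.
x(9) = 2 + Σ Δx = -353.5 m.

-353.5 m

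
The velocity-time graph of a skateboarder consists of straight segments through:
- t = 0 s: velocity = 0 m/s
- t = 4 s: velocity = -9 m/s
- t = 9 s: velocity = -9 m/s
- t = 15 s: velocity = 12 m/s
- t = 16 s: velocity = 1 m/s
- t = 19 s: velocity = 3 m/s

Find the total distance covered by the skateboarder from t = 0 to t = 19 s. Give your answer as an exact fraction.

Distance (not displacement) is the total path length: add the absolute areas under v-t.
0–4 s: |½(0 + -9)(4)| = 18 m
4–9 s: |-9| × 5 = 45 m
9–15 s: v = 0 at t = 81/7 s; triangle areas 81/7 + 144/7 = 225/7 m
15–16 s: |½(12 + 1)(1)| = 6.5 m
16–19 s: |½(1 + 3)(3)| = 6 m
Total distance = 1507/14 m

1507/14 m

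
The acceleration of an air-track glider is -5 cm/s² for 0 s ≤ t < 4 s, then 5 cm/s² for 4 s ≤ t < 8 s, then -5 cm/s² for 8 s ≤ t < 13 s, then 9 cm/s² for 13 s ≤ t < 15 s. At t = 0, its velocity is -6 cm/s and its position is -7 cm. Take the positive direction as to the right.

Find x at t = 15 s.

-271.5 cm

On each constant-a segment, Δv = aΔt and Δx = v₀Δt + ½aΔt²; chain segment to segment.
0–4 s: v starts -6 cm/s; Δx = -6·4 + ½·-5·4² = -64 cm; v ends -26 cm/s.
4–8 s: v starts -26 cm/s; Δx = -26·4 + ½·5·4² = -64 cm; v ends -6 cm/s.
8–13 s: v starts -6 cm/s; Δx = -6·5 + ½·-5·5² = -92.5 cm; v ends -31 cm/s.
13–15 s: v starts -31 cm/s; Δx = -31·2 + ½·9·2² = -44 cm; v ends -13 cm/s.
x(15) = -7 + Σ Δx = -271.5 cm.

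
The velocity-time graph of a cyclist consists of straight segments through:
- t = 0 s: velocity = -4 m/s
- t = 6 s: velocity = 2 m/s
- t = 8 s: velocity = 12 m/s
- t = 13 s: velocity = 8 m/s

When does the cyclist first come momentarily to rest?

v changes sign on 0–6 s (from -4 to 2); the graph is linear there, so v = 0 at t = 0 + (4)·(6 − 0)/(2 − -4) = 4 s.

t = 4 s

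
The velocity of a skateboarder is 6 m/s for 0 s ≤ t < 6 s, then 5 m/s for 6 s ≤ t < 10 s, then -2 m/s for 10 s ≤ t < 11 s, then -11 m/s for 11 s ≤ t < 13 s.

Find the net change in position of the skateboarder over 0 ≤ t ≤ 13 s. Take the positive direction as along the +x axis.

Net displacement equals the area under the velocity-time graph (areas below the axis count negative).
0–6 s: 6 × 6 = 36 m
6–10 s: 5 × 4 = 20 m
10–11 s: -2 × 1 = -2 m
11–13 s: -11 × 2 = -22 m
Net displacement = 32 m

32 m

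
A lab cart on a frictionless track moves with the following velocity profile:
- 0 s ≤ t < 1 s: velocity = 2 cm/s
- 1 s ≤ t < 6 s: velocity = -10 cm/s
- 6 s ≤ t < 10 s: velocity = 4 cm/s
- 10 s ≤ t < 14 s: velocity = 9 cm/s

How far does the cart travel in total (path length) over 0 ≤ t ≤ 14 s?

Total distance travelled is ∫|v| dt — sum the magnitudes of each area piece.
0–1 s: |2| × 1 = 2 cm
1–6 s: |-10| × 5 = 50 cm
6–10 s: |4| × 4 = 16 cm
10–14 s: |9| × 4 = 36 cm
Total distance = 104 cm

104 cm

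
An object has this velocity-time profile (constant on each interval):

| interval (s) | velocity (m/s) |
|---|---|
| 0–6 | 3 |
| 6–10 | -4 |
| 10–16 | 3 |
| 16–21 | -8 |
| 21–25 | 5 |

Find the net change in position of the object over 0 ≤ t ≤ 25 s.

Net displacement equals the area under the velocity-time graph (areas below the axis count negative).
0–6 s: 3 × 6 = 18 m
6–10 s: -4 × 4 = -16 m
10–16 s: 3 × 6 = 18 m
16–21 s: -8 × 5 = -40 m
21–25 s: 5 × 4 = 20 m
Net displacement = 0 m

0 m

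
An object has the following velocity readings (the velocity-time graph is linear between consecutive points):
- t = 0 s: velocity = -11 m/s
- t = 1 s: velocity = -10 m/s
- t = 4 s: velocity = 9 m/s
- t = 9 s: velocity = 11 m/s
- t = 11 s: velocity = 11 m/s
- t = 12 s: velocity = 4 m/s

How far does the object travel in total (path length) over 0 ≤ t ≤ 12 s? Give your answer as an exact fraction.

3963/38 m

Total distance travelled is ∫|v| dt — sum the magnitudes of each area piece.
0–1 s: |½(-11 + -10)(1)| = 10.5 m
1–4 s: v = 0 at t = 49/19 s; triangle areas 150/19 + 243/38 = 543/38 m
4–9 s: |½(9 + 11)(5)| = 50 m
9–11 s: |11| × 2 = 22 m
11–12 s: |½(11 + 4)(1)| = 7.5 m
Total distance = 3963/38 m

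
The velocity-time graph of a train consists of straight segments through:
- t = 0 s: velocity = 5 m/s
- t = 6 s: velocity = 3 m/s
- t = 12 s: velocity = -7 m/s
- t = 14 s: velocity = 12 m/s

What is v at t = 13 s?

2.5 m/s

On 12–14 s the graph is linear from -7 to 12 m/s: v(13) = -7 + (12 − -7)·(13 − 12)/(14 − 12) = 2.5 m/s.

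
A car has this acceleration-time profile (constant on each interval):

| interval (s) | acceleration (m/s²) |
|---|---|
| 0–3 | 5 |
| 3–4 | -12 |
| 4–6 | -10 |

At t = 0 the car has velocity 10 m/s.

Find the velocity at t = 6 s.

Δv equals the area under the a-t graph; then v = v₀ + Δv.
0–3 s: 5 × 3 = 15 m/s
3–4 s: -12 × 1 = -12 m/s
4–6 s: -10 × 2 = -20 m/s
Δv = -17 m/s, so v(6) = 10 + (-17) = -7 m/s.

-7 m/s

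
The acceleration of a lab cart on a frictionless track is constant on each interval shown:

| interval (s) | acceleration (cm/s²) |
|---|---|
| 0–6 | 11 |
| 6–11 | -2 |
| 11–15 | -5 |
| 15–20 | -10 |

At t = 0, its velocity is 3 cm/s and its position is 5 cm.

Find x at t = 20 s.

On each constant-a segment, Δv = aΔt and Δx = v₀Δt + ½aΔt²; chain segment to segment.
0–6 s: v starts 3 cm/s; Δx = 3·6 + ½·11·6² = 216 cm; v ends 69 cm/s.
6–11 s: v starts 69 cm/s; Δx = 69·5 + ½·-2·5² = 320 cm; v ends 59 cm/s.
11–15 s: v starts 59 cm/s; Δx = 59·4 + ½·-5·4² = 196 cm; v ends 39 cm/s.
15–20 s: v starts 39 cm/s; Δx = 39·5 + ½·-10·5² = 70 cm; v ends -11 cm/s.
x(20) = 5 + Σ Δx = 807 cm.

807 cm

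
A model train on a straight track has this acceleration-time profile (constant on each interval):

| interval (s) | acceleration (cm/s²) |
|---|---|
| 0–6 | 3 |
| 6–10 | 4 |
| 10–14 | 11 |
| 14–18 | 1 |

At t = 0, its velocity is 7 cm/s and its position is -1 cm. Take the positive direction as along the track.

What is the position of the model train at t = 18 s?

On each constant-a segment, Δv = aΔt and Δx = v₀Δt + ½aΔt²; chain segment to segment.
0–6 s: v starts 7 cm/s; Δx = 7·6 + ½·3·6² = 96 cm; v ends 25 cm/s.
6–10 s: v starts 25 cm/s; Δx = 25·4 + ½·4·4² = 132 cm; v ends 41 cm/s.
10–14 s: v starts 41 cm/s; Δx = 41·4 + ½·11·4² = 252 cm; v ends 85 cm/s.
14–18 s: v starts 85 cm/s; Δx = 85·4 + ½·1·4² = 348 cm; v ends 89 cm/s.
x(18) = -1 + Σ Δx = 827 cm.

827 cm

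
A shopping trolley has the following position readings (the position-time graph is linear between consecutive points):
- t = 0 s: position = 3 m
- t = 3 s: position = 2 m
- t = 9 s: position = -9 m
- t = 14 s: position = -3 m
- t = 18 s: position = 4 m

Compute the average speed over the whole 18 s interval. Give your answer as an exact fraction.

25/18 m/s

Average speed = (total path length)/(elapsed time); on a piecewise-linear x-t graph the path length is Σ|Δx|.
0–3 s: |Δx| = |2 − 3| = 1 m
3–9 s: |Δx| = |-9 − 2| = 11 m
9–14 s: |Δx| = |-3 − -9| = 6 m
14–18 s: |Δx| = |4 − -3| = 7 m
Total path = 25 m; average speed = 25/18 = 25/18 m/s.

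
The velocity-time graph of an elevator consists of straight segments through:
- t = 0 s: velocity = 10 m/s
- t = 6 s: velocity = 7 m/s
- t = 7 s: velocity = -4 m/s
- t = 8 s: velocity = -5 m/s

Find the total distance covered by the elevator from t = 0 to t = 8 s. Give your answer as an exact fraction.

Total distance travelled is ∫|v| dt — sum the magnitudes of each area piece.
0–6 s: |½(10 + 7)(6)| = 51 m
6–7 s: v = 0 at t = 73/11 s; triangle areas 49/22 + 8/11 = 65/22 m
7–8 s: |½(-4 + -5)(1)| = 4.5 m
Total distance = 643/11 m

643/11 m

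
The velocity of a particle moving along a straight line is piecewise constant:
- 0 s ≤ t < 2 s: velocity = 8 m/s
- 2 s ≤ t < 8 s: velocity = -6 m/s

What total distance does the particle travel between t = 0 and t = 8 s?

52 m

Distance (not displacement) is the total path length: add the absolute areas under v-t.
0–2 s: |8| × 2 = 16 m
2–8 s: |-6| × 6 = 36 m
Total distance = 52 m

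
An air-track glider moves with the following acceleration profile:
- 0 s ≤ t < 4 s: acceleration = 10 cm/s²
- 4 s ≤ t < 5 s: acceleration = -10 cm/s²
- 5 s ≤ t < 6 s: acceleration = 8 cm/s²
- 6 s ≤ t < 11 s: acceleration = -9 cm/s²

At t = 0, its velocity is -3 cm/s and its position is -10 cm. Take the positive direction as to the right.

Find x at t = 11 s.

183.5 cm

On each constant-a segment, Δv = aΔt and Δx = v₀Δt + ½aΔt²; chain segment to segment.
0–4 s: v starts -3 cm/s; Δx = -3·4 + ½·10·4² = 68 cm; v ends 37 cm/s.
4–5 s: v starts 37 cm/s; Δx = 37·1 + ½·-10·1² = 32 cm; v ends 27 cm/s.
5–6 s: v starts 27 cm/s; Δx = 27·1 + ½·8·1² = 31 cm; v ends 35 cm/s.
6–11 s: v starts 35 cm/s; Δx = 35·5 + ½·-9·5² = 62.5 cm; v ends -10 cm/s.
x(11) = -10 + Σ Δx = 183.5 cm.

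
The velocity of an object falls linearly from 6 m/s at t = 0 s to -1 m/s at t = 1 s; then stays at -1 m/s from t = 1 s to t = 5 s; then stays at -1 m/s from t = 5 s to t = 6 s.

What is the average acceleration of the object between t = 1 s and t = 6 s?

0 m/s²

Average acceleration = Δv/Δt = (-1 − -1)/(6 − 1) = 0 m/s².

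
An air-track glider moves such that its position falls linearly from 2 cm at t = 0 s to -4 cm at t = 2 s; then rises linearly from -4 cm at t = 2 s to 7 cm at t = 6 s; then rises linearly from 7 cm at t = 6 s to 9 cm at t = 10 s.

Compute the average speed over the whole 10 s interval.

1.9 cm/s

Average speed = (total path length)/(elapsed time); on a piecewise-linear x-t graph the path length is Σ|Δx|.
0–2 s: |Δx| = |-4 − 2| = 6 cm
2–6 s: |Δx| = |7 − -4| = 11 cm
6–10 s: |Δx| = |9 − 7| = 2 cm
Total path = 19 cm; average speed = 19/10 = 1.9 cm/s.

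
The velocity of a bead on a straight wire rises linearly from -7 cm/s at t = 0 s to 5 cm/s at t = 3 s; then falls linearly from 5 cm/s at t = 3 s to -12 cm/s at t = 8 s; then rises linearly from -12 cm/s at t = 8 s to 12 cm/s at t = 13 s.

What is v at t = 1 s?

-3 cm/s

On 0–3 s the graph is linear from -7 to 5 cm/s: v(1) = -7 + (5 − -7)·(1 − 0)/(3 − 0) = -3 cm/s.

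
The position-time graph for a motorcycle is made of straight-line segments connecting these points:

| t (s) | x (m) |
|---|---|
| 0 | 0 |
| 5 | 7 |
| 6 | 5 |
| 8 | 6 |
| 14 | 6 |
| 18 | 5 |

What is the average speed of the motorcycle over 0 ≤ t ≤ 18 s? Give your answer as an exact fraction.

Average speed = (total path length)/(elapsed time); on a piecewise-linear x-t graph the path length is Σ|Δx|.
0–5 s: |Δx| = |7 − 0| = 7 m
5–6 s: |Δx| = |5 − 7| = 2 m
6–8 s: |Δx| = |6 − 5| = 1 m
8–14 s: |Δx| = |6 − 6| = 0 m
14–18 s: |Δx| = |5 − 6| = 1 m
Total path = 11 m; average speed = 11/18 = 11/18 m/s.

11/18 m/s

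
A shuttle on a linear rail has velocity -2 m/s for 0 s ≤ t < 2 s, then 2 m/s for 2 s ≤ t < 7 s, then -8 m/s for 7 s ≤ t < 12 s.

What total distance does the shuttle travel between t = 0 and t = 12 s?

Total distance travelled is ∫|v| dt — sum the magnitudes of each area piece.
0–2 s: |-2| × 2 = 4 m
2–7 s: |2| × 5 = 10 m
7–12 s: |-8| × 5 = 40 m
Total distance = 54 m

54 m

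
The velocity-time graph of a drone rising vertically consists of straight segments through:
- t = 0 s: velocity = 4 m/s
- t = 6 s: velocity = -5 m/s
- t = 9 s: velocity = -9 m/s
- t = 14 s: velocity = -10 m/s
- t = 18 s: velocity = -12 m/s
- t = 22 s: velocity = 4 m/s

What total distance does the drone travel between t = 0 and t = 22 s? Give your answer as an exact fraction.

877/6 m

Distance (not displacement) is the total path length: add the absolute areas under v-t.
0–6 s: v = 0 at t = 8/3 s; triangle areas 16/3 + 25/3 = 41/3 m
6–9 s: |½(-5 + -9)(3)| = 21 m
9–14 s: |½(-9 + -10)(5)| = 47.5 m
14–18 s: |½(-10 + -12)(4)| = 44 m
18–22 s: v = 0 at t = 21 s; triangle areas 18 + 2 = 20 m
Total distance = 877/6 m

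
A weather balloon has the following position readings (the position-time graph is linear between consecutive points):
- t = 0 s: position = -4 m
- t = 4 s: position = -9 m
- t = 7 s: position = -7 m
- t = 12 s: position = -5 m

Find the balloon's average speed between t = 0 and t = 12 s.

Average speed = (total path length)/(elapsed time); on a piecewise-linear x-t graph the path length is Σ|Δx|.
0–4 s: |Δx| = |-9 − -4| = 5 m
4–7 s: |Δx| = |-7 − -9| = 2 m
7–12 s: |Δx| = |-5 − -7| = 2 m
Total path = 9 m; average speed = 9/12 = 0.75 m/s.

0.75 m/s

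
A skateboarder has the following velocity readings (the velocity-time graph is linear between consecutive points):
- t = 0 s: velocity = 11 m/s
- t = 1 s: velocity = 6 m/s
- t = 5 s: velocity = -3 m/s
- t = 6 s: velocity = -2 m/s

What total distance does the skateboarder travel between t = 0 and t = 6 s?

Total distance travelled is ∫|v| dt — sum the magnitudes of each area piece.
0–1 s: |½(11 + 6)(1)| = 8.5 m
1–5 s: v = 0 at t = 11/3 s; triangle areas 8 + 2 = 10 m
5–6 s: |½(-3 + -2)(1)| = 2.5 m
Total distance = 21 m

21 m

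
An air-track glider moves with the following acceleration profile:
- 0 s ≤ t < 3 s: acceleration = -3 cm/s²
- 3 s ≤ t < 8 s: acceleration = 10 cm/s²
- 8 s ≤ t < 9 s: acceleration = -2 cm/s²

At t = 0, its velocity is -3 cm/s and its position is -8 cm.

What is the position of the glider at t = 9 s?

On each constant-a segment, Δv = aΔt and Δx = v₀Δt + ½aΔt²; chain segment to segment.
0–3 s: v starts -3 cm/s; Δx = -3·3 + ½·-3·3² = -22.5 cm; v ends -12 cm/s.
3–8 s: v starts -12 cm/s; Δx = -12·5 + ½·10·5² = 65 cm; v ends 38 cm/s.
8–9 s: v starts 38 cm/s; Δx = 38·1 + ½·-2·1² = 37 cm; v ends 36 cm/s.
x(9) = -8 + Σ Δx = 71.5 cm.

71.5 cm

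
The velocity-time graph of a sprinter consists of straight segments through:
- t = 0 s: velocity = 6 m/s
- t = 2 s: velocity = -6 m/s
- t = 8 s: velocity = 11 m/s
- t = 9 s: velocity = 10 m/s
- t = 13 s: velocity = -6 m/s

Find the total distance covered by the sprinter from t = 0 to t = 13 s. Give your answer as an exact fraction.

2081/34 m

Total distance travelled is ∫|v| dt — sum the magnitudes of each area piece.
0–2 s: v = 0 at t = 1 s; triangle areas 3 + 3 = 6 m
2–8 s: v = 0 at t = 70/17 s; triangle areas 108/17 + 363/17 = 471/17 m
8–9 s: |½(11 + 10)(1)| = 10.5 m
9–13 s: v = 0 at t = 11.5 s; triangle areas 12.5 + 4.5 = 17 m
Total distance = 2081/34 m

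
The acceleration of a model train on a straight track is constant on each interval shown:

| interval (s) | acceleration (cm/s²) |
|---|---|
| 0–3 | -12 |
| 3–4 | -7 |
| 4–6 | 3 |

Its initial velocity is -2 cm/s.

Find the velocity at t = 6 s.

Δv equals the area under the a-t graph; then v = v₀ + Δv.
0–3 s: -12 × 3 = -36 cm/s
3–4 s: -7 × 1 = -7 cm/s
4–6 s: 3 × 2 = 6 cm/s
Δv = -37 cm/s, so v(6) = -2 + (-37) = -39 cm/s.

-39 cm/s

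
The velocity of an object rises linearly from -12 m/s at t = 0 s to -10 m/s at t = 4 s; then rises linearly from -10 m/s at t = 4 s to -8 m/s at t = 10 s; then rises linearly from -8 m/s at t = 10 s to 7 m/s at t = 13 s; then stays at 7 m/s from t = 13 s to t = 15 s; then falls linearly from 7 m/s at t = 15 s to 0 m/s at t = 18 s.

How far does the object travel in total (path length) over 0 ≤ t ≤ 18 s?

Distance (not displacement) is the total path length: add the absolute areas under v-t.
0–4 s: |½(-12 + -10)(4)| = 44 m
4–10 s: |½(-10 + -8)(6)| = 54 m
10–13 s: v = 0 at t = 11.6 s; triangle areas 6.4 + 4.9 = 11.3 m
13–15 s: |7| × 2 = 14 m
15–18 s: |½(7 + 0)(3)| = 10.5 m
Total distance = 133.8 m

133.8 m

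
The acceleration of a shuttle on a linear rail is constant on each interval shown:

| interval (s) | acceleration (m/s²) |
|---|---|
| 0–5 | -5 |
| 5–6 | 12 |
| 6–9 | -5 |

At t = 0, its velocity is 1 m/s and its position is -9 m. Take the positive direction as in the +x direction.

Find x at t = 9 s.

-143 m

On each constant-a segment, Δv = aΔt and Δx = v₀Δt + ½aΔt²; chain segment to segment.
0–5 s: v starts 1 m/s; Δx = 1·5 + ½·-5·5² = -57.5 m; v ends -24 m/s.
5–6 s: v starts -24 m/s; Δx = -24·1 + ½·12·1² = -18 m; v ends -12 m/s.
6–9 s: v starts -12 m/s; Δx = -12·3 + ½·-5·3² = -58.5 m; v ends -27 m/s.
x(9) = -9 + Σ Δx = -143 m.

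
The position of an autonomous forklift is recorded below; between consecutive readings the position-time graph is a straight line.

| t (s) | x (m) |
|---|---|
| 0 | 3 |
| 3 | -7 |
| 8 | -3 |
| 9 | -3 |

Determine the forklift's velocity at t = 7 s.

Velocity is the slope of the x-t graph on 3–8 s: (-3 − -7)/(8 − 3) = 0.8 m/s.

0.8 m/s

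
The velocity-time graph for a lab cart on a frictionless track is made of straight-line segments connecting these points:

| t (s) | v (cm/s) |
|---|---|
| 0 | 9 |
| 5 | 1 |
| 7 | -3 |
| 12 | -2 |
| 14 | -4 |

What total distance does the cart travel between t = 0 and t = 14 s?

Total distance travelled is ∫|v| dt — sum the magnitudes of each area piece.
0–5 s: |½(9 + 1)(5)| = 25 cm
5–7 s: v = 0 at t = 5.5 s; triangle areas 0.25 + 2.25 = 2.5 cm
7–12 s: |½(-3 + -2)(5)| = 12.5 cm
12–14 s: |½(-2 + -4)(2)| = 6 cm
Total distance = 46 cm

46 cm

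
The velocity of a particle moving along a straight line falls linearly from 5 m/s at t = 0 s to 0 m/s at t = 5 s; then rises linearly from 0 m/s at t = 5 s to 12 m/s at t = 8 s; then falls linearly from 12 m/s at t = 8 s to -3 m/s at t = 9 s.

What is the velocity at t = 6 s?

4 m/s

On 5–8 s the graph is linear from 0 to 12 m/s: v(6) = 0 + (12 − 0)·(6 − 5)/(8 − 5) = 4 m/s.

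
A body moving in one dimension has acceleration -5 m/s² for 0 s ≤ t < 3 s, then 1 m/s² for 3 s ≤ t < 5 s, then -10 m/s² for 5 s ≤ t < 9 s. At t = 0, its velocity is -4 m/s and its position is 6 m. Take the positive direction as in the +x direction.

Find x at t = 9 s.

On each constant-a segment, Δv = aΔt and Δx = v₀Δt + ½aΔt²; chain segment to segment.
0–3 s: v starts -4 m/s; Δx = -4·3 + ½·-5·3² = -34.5 m; v ends -19 m/s.
3–5 s: v starts -19 m/s; Δx = -19·2 + ½·1·2² = -36 m; v ends -17 m/s.
5–9 s: v starts -17 m/s; Δx = -17·4 + ½·-10·4² = -148 m; v ends -57 m/s.
x(9) = 6 + Σ Δx = -212.5 m.

-212.5 m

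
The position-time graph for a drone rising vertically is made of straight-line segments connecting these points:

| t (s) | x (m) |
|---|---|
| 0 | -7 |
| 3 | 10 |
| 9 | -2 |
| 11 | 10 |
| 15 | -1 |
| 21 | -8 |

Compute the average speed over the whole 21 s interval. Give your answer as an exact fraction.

59/21 m/s

Average speed = (total path length)/(elapsed time); on a piecewise-linear x-t graph the path length is Σ|Δx|.
0–3 s: |Δx| = |10 − -7| = 17 m
3–9 s: |Δx| = |-2 − 10| = 12 m
9–11 s: |Δx| = |10 − -2| = 12 m
11–15 s: |Δx| = |-1 − 10| = 11 m
15–21 s: |Δx| = |-8 − -1| = 7 m
Total path = 59 m; average speed = 59/21 = 59/21 m/s.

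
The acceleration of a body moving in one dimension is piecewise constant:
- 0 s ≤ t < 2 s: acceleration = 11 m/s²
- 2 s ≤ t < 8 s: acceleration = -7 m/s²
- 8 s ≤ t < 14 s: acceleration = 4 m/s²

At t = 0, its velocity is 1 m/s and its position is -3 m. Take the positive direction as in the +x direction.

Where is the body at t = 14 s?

-9 m

On each constant-a segment, Δv = aΔt and Δx = v₀Δt + ½aΔt²; chain segment to segment.
0–2 s: v starts 1 m/s; Δx = 1·2 + ½·11·2² = 24 m; v ends 23 m/s.
2–8 s: v starts 23 m/s; Δx = 23·6 + ½·-7·6² = 12 m; v ends -19 m/s.
8–14 s: v starts -19 m/s; Δx = -19·6 + ½·4·6² = -42 m; v ends 5 m/s.
x(14) = -3 + Σ Δx = -9 m.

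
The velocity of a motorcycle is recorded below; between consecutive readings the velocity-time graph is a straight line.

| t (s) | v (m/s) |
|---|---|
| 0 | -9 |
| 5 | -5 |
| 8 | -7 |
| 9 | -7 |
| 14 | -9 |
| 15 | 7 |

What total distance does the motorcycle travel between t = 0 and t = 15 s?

Distance (not displacement) is the total path length: add the absolute areas under v-t.
0–5 s: |½(-9 + -5)(5)| = 35 m
5–8 s: |½(-5 + -7)(3)| = 18 m
8–9 s: |-7| × 1 = 7 m
9–14 s: |½(-7 + -9)(5)| = 40 m
14–15 s: v = 0 at t = 14.5625 s; triangle areas 2.53125 + 1.53125 = 4.0625 m
Total distance = 104.0625 m

104.0625 m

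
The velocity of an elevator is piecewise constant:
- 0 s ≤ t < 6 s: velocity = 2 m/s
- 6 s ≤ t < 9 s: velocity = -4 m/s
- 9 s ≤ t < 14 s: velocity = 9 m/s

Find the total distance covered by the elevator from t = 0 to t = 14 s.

Total distance travelled is ∫|v| dt — sum the magnitudes of each area piece.
0–6 s: |2| × 6 = 12 m
6–9 s: |-4| × 3 = 12 m
9–14 s: |9| × 5 = 45 m
Total distance = 69 m

69 m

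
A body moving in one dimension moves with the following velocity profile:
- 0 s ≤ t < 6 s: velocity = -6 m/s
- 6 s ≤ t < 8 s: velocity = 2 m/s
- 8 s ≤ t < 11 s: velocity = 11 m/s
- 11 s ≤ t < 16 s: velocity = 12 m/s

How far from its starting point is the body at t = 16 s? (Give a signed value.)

Displacement is the signed area under the v-t curve.
0–6 s: -6 × 6 = -36 m
6–8 s: 2 × 2 = 4 m
8–11 s: 11 × 3 = 33 m
11–16 s: 12 × 5 = 60 m
Net displacement = 61 m

61 m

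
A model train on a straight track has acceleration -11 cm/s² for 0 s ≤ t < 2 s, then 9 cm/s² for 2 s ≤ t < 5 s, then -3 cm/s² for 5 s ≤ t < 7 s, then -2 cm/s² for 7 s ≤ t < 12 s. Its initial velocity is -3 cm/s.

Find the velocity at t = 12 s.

Δv equals the area under the a-t graph; then v = v₀ + Δv.
0–2 s: -11 × 2 = -22 cm/s
2–5 s: 9 × 3 = 27 cm/s
5–7 s: -3 × 2 = -6 cm/s
7–12 s: -2 × 5 = -10 cm/s
Δv = -11 cm/s, so v(12) = -3 + (-11) = -14 cm/s.

-14 cm/s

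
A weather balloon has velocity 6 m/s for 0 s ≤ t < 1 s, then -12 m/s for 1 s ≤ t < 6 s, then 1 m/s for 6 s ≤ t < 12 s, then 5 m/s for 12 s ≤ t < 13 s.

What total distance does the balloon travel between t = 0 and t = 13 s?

77 m

Total distance travelled is ∫|v| dt — sum the magnitudes of each area piece.
0–1 s: |6| × 1 = 6 m
1–6 s: |-12| × 5 = 60 m
6–12 s: |1| × 6 = 6 m
12–13 s: |5| × 1 = 5 m
Total distance = 77 m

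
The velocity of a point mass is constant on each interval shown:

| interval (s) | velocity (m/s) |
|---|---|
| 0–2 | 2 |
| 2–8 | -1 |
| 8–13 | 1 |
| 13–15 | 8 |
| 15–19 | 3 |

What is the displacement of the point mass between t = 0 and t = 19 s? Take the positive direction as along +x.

31 m

Net displacement equals the area under the velocity-time graph (areas below the axis count negative).
0–2 s: 2 × 2 = 4 m
2–8 s: -1 × 6 = -6 m
8–13 s: 1 × 5 = 5 m
13–15 s: 8 × 2 = 16 m
15–19 s: 3 × 4 = 12 m
Net displacement = 31 m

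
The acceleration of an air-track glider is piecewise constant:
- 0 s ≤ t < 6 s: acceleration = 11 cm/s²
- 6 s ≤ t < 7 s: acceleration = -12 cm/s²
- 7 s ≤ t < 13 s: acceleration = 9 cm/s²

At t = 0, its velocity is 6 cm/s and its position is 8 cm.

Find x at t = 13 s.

On each constant-a segment, Δv = aΔt and Δx = v₀Δt + ½aΔt²; chain segment to segment.
0–6 s: v starts 6 cm/s; Δx = 6·6 + ½·11·6² = 234 cm; v ends 72 cm/s.
6–7 s: v starts 72 cm/s; Δx = 72·1 + ½·-12·1² = 66 cm; v ends 60 cm/s.
7–13 s: v starts 60 cm/s; Δx = 60·6 + ½·9·6² = 522 cm; v ends 114 cm/s.
x(13) = 8 + Σ Δx = 830 cm.

830 cm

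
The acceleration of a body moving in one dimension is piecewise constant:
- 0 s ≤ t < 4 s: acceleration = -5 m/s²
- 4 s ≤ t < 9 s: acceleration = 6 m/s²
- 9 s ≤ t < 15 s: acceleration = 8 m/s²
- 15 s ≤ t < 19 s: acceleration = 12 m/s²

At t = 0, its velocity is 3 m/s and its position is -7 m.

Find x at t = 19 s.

On each constant-a segment, Δv = aΔt and Δx = v₀Δt + ½aΔt²; chain segment to segment.
0–4 s: v starts 3 m/s; Δx = 3·4 + ½·-5·4² = -28 m; v ends -17 m/s.
4–9 s: v starts -17 m/s; Δx = -17·5 + ½·6·5² = -10 m; v ends 13 m/s.
9–15 s: v starts 13 m/s; Δx = 13·6 + ½·8·6² = 222 m; v ends 61 m/s.
15–19 s: v starts 61 m/s; Δx = 61·4 + ½·12·4² = 340 m; v ends 109 m/s.
x(19) = -7 + Σ Δx = 517 m.

517 m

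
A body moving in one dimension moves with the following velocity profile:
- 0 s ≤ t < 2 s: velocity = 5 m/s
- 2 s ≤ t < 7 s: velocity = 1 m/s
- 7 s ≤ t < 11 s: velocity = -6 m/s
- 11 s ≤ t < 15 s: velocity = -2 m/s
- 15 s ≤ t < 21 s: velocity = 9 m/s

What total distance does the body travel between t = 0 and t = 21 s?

101 m

Total distance travelled is ∫|v| dt — sum the magnitudes of each area piece.
0–2 s: |5| × 2 = 10 m
2–7 s: |1| × 5 = 5 m
7–11 s: |-6| × 4 = 24 m
11–15 s: |-2| × 4 = 8 m
15–21 s: |9| × 6 = 54 m
Total distance = 101 m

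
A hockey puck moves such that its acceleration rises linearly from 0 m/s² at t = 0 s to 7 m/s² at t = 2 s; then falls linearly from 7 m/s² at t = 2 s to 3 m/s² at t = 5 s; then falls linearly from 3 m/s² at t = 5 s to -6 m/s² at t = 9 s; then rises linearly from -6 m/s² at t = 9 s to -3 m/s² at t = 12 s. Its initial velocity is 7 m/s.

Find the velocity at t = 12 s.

9.5 m/s

Δv equals the area under the a-t graph; then v = v₀ + Δv.
0–2 s: ½(0 + 7)(2) = 7 m/s
2–5 s: ½(7 + 3)(3) = 15 m/s
5–9 s: ½(3 + -6)(4) = -6 m/s
9–12 s: ½(-6 + -3)(3) = -13.5 m/s
Δv = 2.5 m/s, so v(12) = 7 + (2.5) = 9.5 m/s.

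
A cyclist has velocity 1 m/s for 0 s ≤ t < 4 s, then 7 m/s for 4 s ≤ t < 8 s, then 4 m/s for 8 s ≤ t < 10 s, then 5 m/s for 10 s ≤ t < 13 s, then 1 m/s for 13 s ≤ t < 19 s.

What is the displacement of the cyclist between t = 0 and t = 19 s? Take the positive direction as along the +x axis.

61 m

Displacement is the signed area under the v-t curve.
0–4 s: 1 × 4 = 4 m
4–8 s: 7 × 4 = 28 m
8–10 s: 4 × 2 = 8 m
10–13 s: 5 × 3 = 15 m
13–19 s: 1 × 6 = 6 m
Net displacement = 61 m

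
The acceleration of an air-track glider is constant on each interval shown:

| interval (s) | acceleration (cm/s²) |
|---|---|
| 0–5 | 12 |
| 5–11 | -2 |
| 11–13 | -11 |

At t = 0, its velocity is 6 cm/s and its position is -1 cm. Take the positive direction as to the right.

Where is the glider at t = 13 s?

On each constant-a segment, Δv = aΔt and Δx = v₀Δt + ½aΔt²; chain segment to segment.
0–5 s: v starts 6 cm/s; Δx = 6·5 + ½·12·5² = 180 cm; v ends 66 cm/s.
5–11 s: v starts 66 cm/s; Δx = 66·6 + ½·-2·6² = 360 cm; v ends 54 cm/s.
11–13 s: v starts 54 cm/s; Δx = 54·2 + ½·-11·2² = 86 cm; v ends 32 cm/s.
x(13) = -1 + Σ Δx = 625 cm.

625 cm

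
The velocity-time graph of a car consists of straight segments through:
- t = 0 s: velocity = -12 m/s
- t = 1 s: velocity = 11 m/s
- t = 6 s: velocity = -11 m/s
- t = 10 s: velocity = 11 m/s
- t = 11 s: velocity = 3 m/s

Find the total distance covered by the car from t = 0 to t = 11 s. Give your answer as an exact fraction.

1432/23 m

Distance (not displacement) is the total path length: add the absolute areas under v-t.
0–1 s: v = 0 at t = 12/23 s; triangle areas 72/23 + 121/46 = 265/46 m
1–6 s: v = 0 at t = 3.5 s; triangle areas 13.75 + 13.75 = 27.5 m
6–10 s: v = 0 at t = 8 s; triangle areas 11 + 11 = 22 m
10–11 s: |½(11 + 3)(1)| = 7 m
Total distance = 1432/23 m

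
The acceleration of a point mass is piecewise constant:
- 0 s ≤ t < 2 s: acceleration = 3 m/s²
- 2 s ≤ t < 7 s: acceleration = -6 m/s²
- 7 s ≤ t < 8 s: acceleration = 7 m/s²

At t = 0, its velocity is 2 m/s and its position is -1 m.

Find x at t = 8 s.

-44.5 m

On each constant-a segment, Δv = aΔt and Δx = v₀Δt + ½aΔt²; chain segment to segment.
0–2 s: v starts 2 m/s; Δx = 2·2 + ½·3·2² = 10 m; v ends 8 m/s.
2–7 s: v starts 8 m/s; Δx = 8·5 + ½·-6·5² = -35 m; v ends -22 m/s.
7–8 s: v starts -22 m/s; Δx = -22·1 + ½·7·1² = -18.5 m; v ends -15 m/s.
x(8) = -1 + Σ Δx = -44.5 m.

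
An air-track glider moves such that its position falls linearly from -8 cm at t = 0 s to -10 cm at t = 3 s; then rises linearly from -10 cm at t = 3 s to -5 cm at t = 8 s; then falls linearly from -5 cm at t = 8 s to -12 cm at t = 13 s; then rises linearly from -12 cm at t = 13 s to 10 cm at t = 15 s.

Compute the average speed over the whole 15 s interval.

Average speed = (total path length)/(elapsed time); on a piecewise-linear x-t graph the path length is Σ|Δx|.
0–3 s: |Δx| = |-10 − -8| = 2 cm
3–8 s: |Δx| = |-5 − -10| = 5 cm
8–13 s: |Δx| = |-12 − -5| = 7 cm
13–15 s: |Δx| = |10 − -12| = 22 cm
Total path = 36 cm; average speed = 36/15 = 2.4 cm/s.

2.4 cm/s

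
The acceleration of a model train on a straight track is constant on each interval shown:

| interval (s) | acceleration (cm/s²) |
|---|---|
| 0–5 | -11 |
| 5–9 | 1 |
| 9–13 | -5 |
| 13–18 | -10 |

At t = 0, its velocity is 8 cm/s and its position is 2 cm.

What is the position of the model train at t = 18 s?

-927.5 cm

On each constant-a segment, Δv = aΔt and Δx = v₀Δt + ½aΔt²; chain segment to segment.
0–5 s: v starts 8 cm/s; Δx = 8·5 + ½·-11·5² = -97.5 cm; v ends -47 cm/s.
5–9 s: v starts -47 cm/s; Δx = -47·4 + ½·1·4² = -180 cm; v ends -43 cm/s.
9–13 s: v starts -43 cm/s; Δx = -43·4 + ½·-5·4² = -212 cm; v ends -63 cm/s.
13–18 s: v starts -63 cm/s; Δx = -63·5 + ½·-10·5² = -440 cm; v ends -113 cm/s.
x(18) = 2 + Σ Δx = -927.5 cm.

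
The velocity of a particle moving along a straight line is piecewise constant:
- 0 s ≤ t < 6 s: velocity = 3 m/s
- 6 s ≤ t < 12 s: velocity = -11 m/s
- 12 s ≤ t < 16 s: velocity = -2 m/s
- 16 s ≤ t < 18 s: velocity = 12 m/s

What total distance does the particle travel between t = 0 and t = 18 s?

Total distance travelled is ∫|v| dt — sum the magnitudes of each area piece.
0–6 s: |3| × 6 = 18 m
6–12 s: |-11| × 6 = 66 m
12–16 s: |-2| × 4 = 8 m
16–18 s: |12| × 2 = 24 m
Total distance = 116 m

116 m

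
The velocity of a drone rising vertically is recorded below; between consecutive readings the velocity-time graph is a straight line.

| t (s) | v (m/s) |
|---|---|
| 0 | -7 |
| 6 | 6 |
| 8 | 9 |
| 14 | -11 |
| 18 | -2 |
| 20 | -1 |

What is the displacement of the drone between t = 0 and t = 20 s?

Net displacement equals the area under the velocity-time graph (areas below the axis count negative).
0–6 s: ½(-7 + 6)(6) = -3 m
6–8 s: ½(6 + 9)(2) = 15 m
8–14 s: ½(9 + -11)(6) = -6 m
14–18 s: ½(-11 + -2)(4) = -26 m
18–20 s: ½(-2 + -1)(2) = -3 m
Net displacement = -23 m

-23 m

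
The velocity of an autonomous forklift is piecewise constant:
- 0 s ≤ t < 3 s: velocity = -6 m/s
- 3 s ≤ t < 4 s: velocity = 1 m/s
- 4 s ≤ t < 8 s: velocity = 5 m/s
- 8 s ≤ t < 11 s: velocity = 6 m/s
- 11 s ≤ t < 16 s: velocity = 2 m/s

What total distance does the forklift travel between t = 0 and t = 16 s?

Distance (not displacement) is the total path length: add the absolute areas under v-t.
0–3 s: |-6| × 3 = 18 m
3–4 s: |1| × 1 = 1 m
4–8 s: |5| × 4 = 20 m
8–11 s: |6| × 3 = 18 m
11–16 s: |2| × 5 = 10 m
Total distance = 67 m

67 m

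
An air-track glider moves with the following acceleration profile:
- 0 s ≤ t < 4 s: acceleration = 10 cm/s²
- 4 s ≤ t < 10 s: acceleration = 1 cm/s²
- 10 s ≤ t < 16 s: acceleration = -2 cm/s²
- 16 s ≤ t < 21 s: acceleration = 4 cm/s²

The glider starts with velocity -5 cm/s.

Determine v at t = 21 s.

49 cm/s

Δv equals the area under the a-t graph; then v = v₀ + Δv.
0–4 s: 10 × 4 = 40 cm/s
4–10 s: 1 × 6 = 6 cm/s
10–16 s: -2 × 6 = -12 cm/s
16–21 s: 4 × 5 = 20 cm/s
Δv = 54 cm/s, so v(21) = -5 + (54) = 49 cm/s.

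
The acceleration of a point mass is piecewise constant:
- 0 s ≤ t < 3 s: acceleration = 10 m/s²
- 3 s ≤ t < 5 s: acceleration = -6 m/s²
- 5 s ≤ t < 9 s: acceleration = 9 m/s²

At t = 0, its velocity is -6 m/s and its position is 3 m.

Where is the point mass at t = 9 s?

On each constant-a segment, Δv = aΔt and Δx = v₀Δt + ½aΔt²; chain segment to segment.
0–3 s: v starts -6 m/s; Δx = -6·3 + ½·10·3² = 27 m; v ends 24 m/s.
3–5 s: v starts 24 m/s; Δx = 24·2 + ½·-6·2² = 36 m; v ends 12 m/s.
5–9 s: v starts 12 m/s; Δx = 12·4 + ½·9·4² = 120 m; v ends 48 m/s.
x(9) = 3 + Σ Δx = 186 m.

186 m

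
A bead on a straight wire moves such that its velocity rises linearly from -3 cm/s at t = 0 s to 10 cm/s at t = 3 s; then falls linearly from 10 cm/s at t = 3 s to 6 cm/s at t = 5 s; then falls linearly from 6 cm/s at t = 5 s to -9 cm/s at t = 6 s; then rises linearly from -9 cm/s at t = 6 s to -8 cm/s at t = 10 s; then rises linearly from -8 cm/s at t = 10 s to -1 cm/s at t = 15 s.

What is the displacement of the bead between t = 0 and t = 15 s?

Displacement is the signed area under the v-t curve.
0–3 s: ½(-3 + 10)(3) = 10.5 cm
3–5 s: ½(10 + 6)(2) = 16 cm
5–6 s: ½(6 + -9)(1) = -1.5 cm
6–10 s: ½(-9 + -8)(4) = -34 cm
10–15 s: ½(-8 + -1)(5) = -22.5 cm
Net displacement = -31.5 cm

-31.5 cm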